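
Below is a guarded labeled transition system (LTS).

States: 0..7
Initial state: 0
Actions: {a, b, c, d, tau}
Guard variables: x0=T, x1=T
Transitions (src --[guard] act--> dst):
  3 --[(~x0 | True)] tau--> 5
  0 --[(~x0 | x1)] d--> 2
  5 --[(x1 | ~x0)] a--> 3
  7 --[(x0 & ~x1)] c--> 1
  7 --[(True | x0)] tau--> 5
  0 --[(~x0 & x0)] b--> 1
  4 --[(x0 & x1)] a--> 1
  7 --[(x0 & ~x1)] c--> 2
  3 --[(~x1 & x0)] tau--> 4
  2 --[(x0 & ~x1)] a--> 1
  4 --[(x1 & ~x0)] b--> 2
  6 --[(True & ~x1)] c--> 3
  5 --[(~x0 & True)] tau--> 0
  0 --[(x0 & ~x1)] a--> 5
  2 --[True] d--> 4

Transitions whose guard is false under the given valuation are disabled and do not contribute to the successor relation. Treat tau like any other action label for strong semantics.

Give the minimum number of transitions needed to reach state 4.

Answer: 2

Analysis:
Breadth-first toward 4:
  depth 0: {0}
  depth 1: {2}
  depth 2: {4}
depth(4)=2, e.g. d·d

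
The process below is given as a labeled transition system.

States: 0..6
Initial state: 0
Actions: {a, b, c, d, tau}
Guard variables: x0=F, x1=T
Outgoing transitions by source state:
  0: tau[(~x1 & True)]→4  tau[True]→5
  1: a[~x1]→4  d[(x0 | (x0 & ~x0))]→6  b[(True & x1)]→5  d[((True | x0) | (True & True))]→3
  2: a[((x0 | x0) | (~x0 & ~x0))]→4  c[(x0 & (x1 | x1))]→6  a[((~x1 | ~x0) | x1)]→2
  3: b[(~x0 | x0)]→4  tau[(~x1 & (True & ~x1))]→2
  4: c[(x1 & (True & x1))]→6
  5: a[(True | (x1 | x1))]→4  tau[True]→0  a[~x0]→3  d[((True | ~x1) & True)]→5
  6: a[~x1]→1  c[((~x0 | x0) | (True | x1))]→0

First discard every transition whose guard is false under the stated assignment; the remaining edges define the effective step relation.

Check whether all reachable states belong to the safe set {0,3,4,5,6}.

Allowed set {0,3,4,5,6}
R = {0,3,4,5,6}
  0: ✓
  3: ✓
  4: ✓
  5: ✓
  6: ✓

Answer: INVARIANT HOLDS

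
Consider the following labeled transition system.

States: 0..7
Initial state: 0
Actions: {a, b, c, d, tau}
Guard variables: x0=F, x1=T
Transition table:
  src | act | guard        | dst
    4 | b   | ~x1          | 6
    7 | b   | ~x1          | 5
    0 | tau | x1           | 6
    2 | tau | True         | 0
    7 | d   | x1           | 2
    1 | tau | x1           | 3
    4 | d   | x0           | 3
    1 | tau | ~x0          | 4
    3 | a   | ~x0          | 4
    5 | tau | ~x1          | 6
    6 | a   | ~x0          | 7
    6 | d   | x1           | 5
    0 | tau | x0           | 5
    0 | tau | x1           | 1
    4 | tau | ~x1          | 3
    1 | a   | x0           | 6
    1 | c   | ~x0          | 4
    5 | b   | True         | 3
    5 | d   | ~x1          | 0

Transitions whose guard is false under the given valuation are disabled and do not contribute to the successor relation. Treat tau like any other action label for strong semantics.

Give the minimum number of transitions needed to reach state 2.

Layered search for 2:
  Layer 0: {0}
  Layer 1: {1,6}
  Layer 2: {3,4,5,7}
  Layer 3: {2}
2 enters at depth 3; path tau·a·d

Answer: 3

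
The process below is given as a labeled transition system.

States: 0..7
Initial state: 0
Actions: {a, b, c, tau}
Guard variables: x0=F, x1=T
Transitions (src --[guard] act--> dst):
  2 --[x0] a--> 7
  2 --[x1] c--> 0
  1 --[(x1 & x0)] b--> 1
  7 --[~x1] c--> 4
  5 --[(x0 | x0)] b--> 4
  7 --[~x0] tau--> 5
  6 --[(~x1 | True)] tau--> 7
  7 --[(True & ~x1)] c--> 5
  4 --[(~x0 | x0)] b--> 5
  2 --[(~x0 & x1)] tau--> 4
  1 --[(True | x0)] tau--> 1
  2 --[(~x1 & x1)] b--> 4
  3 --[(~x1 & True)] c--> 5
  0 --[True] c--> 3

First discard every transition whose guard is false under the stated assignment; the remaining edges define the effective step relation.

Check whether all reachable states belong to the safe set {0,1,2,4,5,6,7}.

Allowed set {0,1,2,4,5,6,7}
Reachable = {0,3}
  0: ok
  3: outside
witness against invariant: c → 3

Answer: INVARIANT VIOLATED at state 3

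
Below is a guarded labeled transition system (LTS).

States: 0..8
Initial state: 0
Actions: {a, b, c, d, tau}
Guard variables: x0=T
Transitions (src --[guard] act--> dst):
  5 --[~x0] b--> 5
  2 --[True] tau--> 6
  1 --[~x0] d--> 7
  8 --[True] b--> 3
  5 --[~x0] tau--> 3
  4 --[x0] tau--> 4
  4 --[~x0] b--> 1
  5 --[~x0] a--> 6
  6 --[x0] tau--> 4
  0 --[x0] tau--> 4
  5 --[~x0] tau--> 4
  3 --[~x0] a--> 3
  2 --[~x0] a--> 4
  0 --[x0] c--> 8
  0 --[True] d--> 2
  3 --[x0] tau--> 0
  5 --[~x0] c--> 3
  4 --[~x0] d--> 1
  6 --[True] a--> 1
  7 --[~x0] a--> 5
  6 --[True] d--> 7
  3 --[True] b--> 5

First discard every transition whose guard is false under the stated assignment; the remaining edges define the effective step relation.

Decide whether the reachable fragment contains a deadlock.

Reach set: {0,1,2,3,4,5,6,7,8}
  0: c→8  d→2  tau→4  [3 out]
  1: ∅  [no exit]
  2: tau→6  [1 out]
  3: b→5  tau→0  [2 out]
  4: tau→4  [1 out]
  5: ∅  [no exit]
  6: a→1  d→7  tau→4  [3 out]
  7: ∅  [no exit]
  8: b→3  [1 out]
trace reaching 1: d·tau·a

Answer: DEADLOCK at state 1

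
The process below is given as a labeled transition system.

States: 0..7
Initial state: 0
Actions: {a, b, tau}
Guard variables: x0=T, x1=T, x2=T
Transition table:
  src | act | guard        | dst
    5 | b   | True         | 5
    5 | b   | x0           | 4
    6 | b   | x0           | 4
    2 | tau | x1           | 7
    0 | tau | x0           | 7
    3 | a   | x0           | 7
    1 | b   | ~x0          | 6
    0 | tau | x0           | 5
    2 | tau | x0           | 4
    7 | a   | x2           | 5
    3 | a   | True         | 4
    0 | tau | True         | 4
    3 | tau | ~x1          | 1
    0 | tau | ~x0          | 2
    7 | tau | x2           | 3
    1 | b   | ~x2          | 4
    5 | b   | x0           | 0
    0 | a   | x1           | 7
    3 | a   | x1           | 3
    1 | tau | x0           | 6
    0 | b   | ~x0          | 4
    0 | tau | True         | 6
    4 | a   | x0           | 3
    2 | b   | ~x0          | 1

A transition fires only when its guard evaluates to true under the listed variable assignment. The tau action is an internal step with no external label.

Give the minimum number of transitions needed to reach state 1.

Breadth-first toward 1:
  L0 = {0}
  L1 = {4,5,6,7}
  L2 = {3}
1 never appears.

Answer: UNREACHABLE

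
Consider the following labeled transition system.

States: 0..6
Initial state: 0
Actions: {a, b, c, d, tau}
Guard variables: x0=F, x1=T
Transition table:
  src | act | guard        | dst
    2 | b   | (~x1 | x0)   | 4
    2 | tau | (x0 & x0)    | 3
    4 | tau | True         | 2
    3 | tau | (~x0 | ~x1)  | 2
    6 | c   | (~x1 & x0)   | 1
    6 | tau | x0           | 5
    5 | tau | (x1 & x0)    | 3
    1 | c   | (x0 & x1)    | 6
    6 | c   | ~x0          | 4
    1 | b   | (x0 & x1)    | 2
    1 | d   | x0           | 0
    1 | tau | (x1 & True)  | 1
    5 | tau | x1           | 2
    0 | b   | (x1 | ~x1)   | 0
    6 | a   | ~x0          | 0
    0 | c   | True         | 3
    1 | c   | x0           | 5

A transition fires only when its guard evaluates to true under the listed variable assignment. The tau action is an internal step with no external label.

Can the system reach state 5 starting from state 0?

Answer: UNREACHABLE

Analysis:
Guard filter leaves 8 enabled edge(s).
L0 = {0}
L1 = {3}  now seen {0,3}
L2 = {2}  now seen {0,2,3}
Reachable = {0,2,3}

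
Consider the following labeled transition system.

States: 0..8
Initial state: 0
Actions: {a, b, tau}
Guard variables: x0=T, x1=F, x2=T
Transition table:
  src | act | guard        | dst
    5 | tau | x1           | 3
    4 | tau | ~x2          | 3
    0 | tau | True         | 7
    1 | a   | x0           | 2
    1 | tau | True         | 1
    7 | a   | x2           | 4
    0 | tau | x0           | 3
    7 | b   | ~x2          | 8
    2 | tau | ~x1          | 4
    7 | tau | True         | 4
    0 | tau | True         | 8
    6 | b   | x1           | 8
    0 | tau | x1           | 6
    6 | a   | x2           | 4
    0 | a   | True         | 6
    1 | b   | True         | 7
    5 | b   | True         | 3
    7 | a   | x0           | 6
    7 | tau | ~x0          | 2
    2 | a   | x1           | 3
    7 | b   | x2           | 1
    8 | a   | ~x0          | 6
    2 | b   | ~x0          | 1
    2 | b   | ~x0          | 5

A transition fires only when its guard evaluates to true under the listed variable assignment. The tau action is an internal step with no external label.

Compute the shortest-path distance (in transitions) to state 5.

Breadth-first toward 5:
  L0 = {0}
  L1 = {3,6,7,8}
  L2 = {1,4}
  L3 = {2}
5 never appears.

Answer: UNREACHABLE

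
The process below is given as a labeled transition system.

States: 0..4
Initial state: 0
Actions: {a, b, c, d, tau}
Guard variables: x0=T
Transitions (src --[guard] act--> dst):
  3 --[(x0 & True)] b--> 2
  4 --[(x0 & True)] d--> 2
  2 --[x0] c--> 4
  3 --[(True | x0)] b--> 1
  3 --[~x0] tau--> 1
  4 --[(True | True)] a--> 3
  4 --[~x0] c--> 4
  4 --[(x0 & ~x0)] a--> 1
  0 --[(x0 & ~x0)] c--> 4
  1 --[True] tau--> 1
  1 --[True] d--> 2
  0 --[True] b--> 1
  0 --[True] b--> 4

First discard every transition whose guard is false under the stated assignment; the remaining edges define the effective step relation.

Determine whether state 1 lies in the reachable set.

Answer: REACHABLE

Trace:
After dropping false guards: 9 live edges.
depth 0: {0}
depth 1: {1,4}  now seen {0,1,4}
depth 2: {2,3}  now seen {0,1,2,3,4}
Reach set: {0,1,2,3,4}
witness 1: b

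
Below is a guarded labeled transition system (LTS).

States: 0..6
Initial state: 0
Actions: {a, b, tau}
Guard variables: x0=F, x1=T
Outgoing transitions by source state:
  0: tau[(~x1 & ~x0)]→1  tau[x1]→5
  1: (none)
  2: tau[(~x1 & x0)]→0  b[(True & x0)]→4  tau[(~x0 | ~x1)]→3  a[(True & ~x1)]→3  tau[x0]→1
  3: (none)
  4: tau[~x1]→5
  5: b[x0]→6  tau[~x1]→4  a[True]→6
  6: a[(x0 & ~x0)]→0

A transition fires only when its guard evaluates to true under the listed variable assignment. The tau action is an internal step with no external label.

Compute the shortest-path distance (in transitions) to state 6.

Answer: 2

Working:
BFS to 6:
  depth 0: {0}
  depth 1: {5}
  depth 2: {6}
first hit 6 at d=2 via tau·a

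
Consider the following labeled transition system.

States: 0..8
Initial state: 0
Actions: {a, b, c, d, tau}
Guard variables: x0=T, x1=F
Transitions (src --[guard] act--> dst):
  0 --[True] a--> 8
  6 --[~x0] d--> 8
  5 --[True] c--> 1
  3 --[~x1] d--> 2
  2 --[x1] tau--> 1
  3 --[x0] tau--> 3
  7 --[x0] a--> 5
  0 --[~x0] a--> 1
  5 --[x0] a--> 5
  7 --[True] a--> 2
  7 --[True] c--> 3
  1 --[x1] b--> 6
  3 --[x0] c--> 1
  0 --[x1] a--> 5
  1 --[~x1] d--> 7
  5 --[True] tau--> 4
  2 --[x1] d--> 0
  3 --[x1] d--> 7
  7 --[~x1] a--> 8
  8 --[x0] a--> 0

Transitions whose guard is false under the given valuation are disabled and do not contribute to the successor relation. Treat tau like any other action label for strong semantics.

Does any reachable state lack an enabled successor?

R = {0,8}
  0: a→8  [1 out]
  8: a→0  [1 out]

Answer: DEADLOCK-FREE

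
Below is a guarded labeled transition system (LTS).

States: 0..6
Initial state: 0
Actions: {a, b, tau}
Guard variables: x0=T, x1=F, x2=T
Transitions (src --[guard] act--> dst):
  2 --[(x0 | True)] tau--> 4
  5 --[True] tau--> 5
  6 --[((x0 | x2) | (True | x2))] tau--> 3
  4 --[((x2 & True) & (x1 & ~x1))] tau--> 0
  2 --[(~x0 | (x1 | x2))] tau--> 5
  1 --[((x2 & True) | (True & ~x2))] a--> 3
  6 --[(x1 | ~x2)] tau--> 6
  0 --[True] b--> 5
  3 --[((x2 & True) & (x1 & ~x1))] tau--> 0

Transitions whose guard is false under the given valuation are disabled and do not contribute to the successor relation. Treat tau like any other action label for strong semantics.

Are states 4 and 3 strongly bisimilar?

Bisimulation quotient by refinement:
  P[0] = {{0,1,2,3,4,5,6}}
  P[1] = {{0},{1},{2,5,6},{3,4}}
  P[2] = {{0},{1},{2},{3,4},{5},{6}}
stable after 3 split(s): 6 block(s)
4∈{3,4}, 3∈{3,4}

Answer: BISIMILAR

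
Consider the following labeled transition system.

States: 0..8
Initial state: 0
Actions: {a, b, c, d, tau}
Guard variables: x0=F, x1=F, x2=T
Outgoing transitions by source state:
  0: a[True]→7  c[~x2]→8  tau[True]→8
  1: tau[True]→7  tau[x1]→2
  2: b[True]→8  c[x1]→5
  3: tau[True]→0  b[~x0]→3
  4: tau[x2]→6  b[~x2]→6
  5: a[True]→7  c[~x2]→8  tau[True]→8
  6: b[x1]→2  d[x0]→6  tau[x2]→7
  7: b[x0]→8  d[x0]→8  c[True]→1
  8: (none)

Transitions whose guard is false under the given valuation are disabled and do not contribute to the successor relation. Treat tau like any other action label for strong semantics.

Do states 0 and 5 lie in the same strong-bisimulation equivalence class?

Refine partition for ~:
  π0 = {{0,1,2,3,4,5,6,7,8}}
  π1 = {{0,5},{1,4,6},{2},{3},{7},{8}}
  π2 = {{0,5},{1,6},{2},{3},{4},{7},{8}}
7 equivalence class(es) (converged in 3)
[0]={0,5}  [5]={0,5}

Answer: BISIMILAR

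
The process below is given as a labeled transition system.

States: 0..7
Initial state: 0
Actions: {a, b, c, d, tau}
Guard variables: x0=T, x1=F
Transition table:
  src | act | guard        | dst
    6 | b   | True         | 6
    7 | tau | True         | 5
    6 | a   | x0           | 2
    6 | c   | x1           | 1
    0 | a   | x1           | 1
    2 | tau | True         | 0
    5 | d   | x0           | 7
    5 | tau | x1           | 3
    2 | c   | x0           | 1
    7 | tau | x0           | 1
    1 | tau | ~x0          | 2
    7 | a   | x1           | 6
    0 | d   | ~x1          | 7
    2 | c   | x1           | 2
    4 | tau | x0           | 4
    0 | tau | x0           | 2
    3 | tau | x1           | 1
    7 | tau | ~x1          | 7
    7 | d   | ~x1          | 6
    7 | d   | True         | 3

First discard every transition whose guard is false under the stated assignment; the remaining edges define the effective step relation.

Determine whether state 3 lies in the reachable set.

Guard filter leaves 13 enabled edge(s).
depth 0: {0}
depth 1: {2,7}  total {0,2,7}
depth 2: {1,3,5,6}  total {0,1,2,3,5,6,7}
R = {0,1,2,3,5,6,7}
trace reaching 3: d·d

Answer: REACHABLE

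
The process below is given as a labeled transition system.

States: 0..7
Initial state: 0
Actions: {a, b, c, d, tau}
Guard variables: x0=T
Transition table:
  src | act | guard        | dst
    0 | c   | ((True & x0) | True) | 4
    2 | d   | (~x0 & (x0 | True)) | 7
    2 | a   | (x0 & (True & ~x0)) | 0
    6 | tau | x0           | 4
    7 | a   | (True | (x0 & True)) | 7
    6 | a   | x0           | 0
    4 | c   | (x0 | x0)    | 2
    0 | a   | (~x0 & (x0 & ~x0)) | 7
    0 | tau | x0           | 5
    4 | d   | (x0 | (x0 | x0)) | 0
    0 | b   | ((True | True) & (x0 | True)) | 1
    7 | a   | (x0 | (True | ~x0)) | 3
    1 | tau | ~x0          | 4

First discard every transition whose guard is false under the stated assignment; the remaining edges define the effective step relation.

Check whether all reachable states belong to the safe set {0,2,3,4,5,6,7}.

Safe = {0,2,3,4,5,6,7}
Reach set: {0,1,2,4,5}
  0: ok
  1: ✗ unsafe
  2: ok
  4: ok
  5: ok
reach 1 via b — violates

Answer: INVARIANT VIOLATED at state 1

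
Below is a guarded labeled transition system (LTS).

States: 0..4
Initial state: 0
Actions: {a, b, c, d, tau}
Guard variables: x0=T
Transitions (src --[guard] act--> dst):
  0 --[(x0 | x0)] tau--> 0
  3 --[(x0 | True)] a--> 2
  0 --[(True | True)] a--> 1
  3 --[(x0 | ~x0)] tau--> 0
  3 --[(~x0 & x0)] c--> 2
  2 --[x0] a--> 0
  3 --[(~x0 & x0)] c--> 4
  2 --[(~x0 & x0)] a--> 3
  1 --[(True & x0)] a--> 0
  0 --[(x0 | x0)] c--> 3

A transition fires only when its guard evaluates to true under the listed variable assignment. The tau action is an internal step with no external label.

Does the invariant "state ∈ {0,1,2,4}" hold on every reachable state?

Allowed set {0,1,2,4}
R = {0,1,2,3}
  0: ✓
  1: ✓
  2: ✓
  3: VIOLATES
reach 3 via c — violates

Answer: INVARIANT VIOLATED at state 3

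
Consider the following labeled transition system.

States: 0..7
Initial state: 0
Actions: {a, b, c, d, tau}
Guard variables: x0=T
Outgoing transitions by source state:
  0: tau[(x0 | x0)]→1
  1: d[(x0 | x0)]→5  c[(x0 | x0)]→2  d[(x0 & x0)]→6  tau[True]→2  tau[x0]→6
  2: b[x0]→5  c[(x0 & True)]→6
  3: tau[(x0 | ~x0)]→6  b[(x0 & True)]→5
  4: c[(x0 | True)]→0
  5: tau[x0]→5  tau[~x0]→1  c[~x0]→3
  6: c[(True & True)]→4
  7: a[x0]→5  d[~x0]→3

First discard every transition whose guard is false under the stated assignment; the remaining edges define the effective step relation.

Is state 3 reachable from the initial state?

14 transition(s) survive guard evaluation.
depth 0: {0}
depth 1: {1}  total {0,1}
depth 2: {2,5,6}  total {0,1,2,5,6}
depth 3: {4}  total {0,1,2,4,5,6}
Reachable = {0,1,2,4,5,6}

Answer: UNREACHABLE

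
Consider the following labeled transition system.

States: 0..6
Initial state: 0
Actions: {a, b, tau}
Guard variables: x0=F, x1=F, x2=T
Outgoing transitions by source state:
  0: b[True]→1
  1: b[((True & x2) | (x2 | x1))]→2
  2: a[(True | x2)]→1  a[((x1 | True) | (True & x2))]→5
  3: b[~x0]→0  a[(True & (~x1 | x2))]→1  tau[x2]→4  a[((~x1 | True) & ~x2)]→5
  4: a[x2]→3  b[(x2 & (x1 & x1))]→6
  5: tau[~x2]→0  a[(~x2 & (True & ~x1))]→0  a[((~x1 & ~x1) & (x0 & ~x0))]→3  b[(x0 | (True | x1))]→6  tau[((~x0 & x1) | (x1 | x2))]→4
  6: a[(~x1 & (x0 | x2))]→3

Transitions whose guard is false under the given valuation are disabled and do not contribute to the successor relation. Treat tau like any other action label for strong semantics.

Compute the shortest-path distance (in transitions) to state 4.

Layered search for 4:
  L0 = {0}
  L1 = {1}
  L2 = {2}
  L3 = {5}
  L4 = {4,6}
4 enters at depth 4; path b·b·a·tau

Answer: 4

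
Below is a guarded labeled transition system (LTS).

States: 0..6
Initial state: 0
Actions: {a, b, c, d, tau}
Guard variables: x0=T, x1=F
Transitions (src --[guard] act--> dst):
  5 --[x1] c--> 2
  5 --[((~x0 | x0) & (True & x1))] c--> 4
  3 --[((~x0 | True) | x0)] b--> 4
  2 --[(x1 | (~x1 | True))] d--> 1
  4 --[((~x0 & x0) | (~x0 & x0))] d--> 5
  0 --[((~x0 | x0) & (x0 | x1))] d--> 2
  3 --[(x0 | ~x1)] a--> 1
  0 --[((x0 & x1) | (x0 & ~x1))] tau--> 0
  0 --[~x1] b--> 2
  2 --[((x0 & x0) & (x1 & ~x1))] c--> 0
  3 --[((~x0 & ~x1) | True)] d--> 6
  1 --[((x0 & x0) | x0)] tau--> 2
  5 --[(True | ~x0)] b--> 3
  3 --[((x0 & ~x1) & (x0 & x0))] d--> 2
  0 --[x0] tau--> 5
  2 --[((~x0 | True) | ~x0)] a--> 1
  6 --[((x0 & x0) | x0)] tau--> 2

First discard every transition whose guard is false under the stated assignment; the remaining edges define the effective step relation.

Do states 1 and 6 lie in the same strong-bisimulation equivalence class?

Refine partition for ~:
  P[0] = {{0,1,2,3,4,5,6}}
  P[1] = {{0},{1,6},{2},{3},{4},{5}}
Fixed point at round 2; 6 class(es).
1∈{1,6}, 6∈{1,6}

Answer: BISIMILAR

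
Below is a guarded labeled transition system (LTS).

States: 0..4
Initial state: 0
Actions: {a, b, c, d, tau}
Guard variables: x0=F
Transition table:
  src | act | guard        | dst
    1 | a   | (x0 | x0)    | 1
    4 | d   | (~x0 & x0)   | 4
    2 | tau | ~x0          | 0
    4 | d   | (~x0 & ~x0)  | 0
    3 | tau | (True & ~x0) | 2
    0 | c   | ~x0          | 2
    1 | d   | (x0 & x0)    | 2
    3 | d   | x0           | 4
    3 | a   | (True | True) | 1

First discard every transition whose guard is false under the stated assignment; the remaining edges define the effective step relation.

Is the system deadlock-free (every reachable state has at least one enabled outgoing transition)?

Reach set: {0,2}
  0: c→2  [1 exit(s)]
  2: tau→0  [1 exit(s)]

Answer: DEADLOCK-FREE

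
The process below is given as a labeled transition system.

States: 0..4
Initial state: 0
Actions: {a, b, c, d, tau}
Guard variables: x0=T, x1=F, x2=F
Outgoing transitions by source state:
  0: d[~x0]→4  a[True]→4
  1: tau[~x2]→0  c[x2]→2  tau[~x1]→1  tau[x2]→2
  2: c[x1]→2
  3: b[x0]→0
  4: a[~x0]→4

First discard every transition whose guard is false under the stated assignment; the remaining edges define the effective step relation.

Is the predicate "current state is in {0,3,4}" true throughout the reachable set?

Answer: INVARIANT HOLDS

Analysis:
Inv-set: {0,3,4}
R = {0,4}
  0: ok
  4: ok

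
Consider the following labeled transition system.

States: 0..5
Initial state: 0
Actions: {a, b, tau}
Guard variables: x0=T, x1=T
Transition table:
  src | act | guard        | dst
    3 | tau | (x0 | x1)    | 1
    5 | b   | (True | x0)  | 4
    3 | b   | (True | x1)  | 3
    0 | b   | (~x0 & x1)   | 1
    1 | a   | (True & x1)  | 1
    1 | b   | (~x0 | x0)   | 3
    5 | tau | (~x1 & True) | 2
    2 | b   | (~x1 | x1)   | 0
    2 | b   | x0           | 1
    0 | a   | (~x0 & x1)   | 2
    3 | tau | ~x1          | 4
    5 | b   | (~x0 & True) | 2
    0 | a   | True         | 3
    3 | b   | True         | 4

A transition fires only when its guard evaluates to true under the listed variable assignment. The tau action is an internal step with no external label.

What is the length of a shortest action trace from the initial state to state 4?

BFS to 4:
  L0 = {0}
  L1 = {3}
  L2 = {1,4}
first hit 4 at d=2 via a·b

Answer: 2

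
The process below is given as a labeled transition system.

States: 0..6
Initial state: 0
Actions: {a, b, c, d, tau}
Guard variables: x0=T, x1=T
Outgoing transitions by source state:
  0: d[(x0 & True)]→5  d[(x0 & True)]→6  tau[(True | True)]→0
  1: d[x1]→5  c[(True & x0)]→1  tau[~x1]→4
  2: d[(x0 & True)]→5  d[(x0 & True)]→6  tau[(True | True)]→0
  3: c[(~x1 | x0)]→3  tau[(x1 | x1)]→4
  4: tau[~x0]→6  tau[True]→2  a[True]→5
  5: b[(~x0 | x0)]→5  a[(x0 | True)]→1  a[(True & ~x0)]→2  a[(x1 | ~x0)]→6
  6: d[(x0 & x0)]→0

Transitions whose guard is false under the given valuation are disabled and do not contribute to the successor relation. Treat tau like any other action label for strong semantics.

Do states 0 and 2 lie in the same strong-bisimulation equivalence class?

Bisimulation quotient by refinement:
  P[0] = {{0,1,2,3,4,5,6}}
  P[1] = {{0,2},{1},{3},{4},{5},{6}}
stable after 2 split(s): 6 block(s)
class of 0: {0,2}; class of 2: {0,2}

Answer: BISIMILAR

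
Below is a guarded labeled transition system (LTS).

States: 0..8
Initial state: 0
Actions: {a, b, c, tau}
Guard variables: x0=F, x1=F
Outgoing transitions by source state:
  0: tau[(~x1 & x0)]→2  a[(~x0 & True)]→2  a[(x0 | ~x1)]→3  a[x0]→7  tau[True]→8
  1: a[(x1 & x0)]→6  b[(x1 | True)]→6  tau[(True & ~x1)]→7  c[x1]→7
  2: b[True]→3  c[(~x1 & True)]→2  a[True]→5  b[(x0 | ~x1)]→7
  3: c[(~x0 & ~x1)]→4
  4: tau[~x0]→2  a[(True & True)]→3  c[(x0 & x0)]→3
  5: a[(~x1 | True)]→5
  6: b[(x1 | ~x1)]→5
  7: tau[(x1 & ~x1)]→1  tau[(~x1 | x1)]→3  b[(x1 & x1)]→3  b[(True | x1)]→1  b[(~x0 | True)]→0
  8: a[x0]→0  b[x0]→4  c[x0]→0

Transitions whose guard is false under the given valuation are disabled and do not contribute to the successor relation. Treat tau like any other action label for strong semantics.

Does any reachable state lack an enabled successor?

R = {0,1,2,3,4,5,6,7,8}
  0: a→2  a→3  tau→8  [3 exit(s)]
  1: b→6  tau→7  [2 exit(s)]
  2: a→5  b→3  b→7  c→2  [4 exit(s)]
  3: c→4  [1 exit(s)]
  4: a→3  tau→2  [2 exit(s)]
  5: a→5  [1 exit(s)]
  6: b→5  [1 exit(s)]
  7: b→0  b→1  tau→3  [3 exit(s)]
  8: ∅  [STUCK]
witness 8: tau

Answer: DEADLOCK at state 8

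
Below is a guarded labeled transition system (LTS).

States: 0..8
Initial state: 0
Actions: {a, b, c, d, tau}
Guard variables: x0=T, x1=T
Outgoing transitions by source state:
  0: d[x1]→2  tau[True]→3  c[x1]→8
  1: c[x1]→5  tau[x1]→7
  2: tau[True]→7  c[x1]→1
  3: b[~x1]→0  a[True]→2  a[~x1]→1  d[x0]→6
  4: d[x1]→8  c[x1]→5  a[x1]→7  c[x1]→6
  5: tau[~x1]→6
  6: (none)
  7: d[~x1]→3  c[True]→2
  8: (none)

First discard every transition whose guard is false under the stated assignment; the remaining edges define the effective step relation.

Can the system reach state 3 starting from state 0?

14 transition(s) survive guard evaluation.
depth 0: {0}
depth 1: {2,3,8}  total {0,2,3,8}
depth 2: {1,6,7}  total {0,1,2,3,6,7,8}
depth 3: {5}  total {0,1,2,3,5,6,7,8}
R = {0,1,2,3,5,6,7,8}
Path to 3: tau

Answer: REACHABLE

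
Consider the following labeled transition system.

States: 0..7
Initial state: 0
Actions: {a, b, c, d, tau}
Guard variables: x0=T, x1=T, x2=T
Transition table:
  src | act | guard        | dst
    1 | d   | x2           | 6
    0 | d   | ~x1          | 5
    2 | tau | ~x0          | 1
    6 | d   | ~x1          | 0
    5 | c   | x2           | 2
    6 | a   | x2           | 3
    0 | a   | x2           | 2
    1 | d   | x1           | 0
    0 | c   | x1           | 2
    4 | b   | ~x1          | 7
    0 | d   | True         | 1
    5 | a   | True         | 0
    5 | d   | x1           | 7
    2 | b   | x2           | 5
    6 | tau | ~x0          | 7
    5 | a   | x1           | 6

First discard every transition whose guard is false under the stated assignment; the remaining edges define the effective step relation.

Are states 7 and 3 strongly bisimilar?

Answer: BISIMILAR

Trace:
Compute ~ classes (split until stable):
  P[0] = {{0,1,2,3,4,5,6,7}}
  P[1] = {{0,5},{1},{2},{3,4,7},{6}}
  P[2] = {{0},{1},{2},{3,4,7},{5},{6}}
Fixed point at round 3; 6 class(es).
[7]={3,4,7}  [3]={3,4,7}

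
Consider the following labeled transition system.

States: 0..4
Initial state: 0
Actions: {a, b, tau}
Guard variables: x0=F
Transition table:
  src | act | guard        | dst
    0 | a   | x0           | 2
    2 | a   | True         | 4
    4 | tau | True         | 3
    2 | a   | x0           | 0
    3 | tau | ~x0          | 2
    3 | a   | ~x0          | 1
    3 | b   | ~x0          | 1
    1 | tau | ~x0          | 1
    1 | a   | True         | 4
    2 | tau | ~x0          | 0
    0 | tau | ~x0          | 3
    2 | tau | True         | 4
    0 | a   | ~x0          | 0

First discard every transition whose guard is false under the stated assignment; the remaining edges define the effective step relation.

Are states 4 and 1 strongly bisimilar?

Answer: NOT BISIMILAR

Trace:
Refine partition for ~:
  π0 = {{0,1,2,3,4}}
  π1 = {{0,1,2},{3},{4}}
  π2 = {{0},{1},{2},{3},{4}}
5 equivalence class(es) (converged in 3)
class of 4: {4}; class of 1: {1}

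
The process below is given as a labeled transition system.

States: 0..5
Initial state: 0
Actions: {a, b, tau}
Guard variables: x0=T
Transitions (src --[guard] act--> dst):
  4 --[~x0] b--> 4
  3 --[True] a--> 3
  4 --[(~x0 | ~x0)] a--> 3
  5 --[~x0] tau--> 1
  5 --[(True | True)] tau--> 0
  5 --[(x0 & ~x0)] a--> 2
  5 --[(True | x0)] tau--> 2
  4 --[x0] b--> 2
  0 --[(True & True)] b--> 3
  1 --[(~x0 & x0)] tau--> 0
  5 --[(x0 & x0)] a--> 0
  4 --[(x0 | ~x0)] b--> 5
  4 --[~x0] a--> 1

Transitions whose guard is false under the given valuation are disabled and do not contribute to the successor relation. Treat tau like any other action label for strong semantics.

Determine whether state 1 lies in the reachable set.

Answer: UNREACHABLE

Working:
After dropping false guards: 7 live edges.
depth 0: {0}
depth 1: {3}  now seen {0,3}
R = {0,3}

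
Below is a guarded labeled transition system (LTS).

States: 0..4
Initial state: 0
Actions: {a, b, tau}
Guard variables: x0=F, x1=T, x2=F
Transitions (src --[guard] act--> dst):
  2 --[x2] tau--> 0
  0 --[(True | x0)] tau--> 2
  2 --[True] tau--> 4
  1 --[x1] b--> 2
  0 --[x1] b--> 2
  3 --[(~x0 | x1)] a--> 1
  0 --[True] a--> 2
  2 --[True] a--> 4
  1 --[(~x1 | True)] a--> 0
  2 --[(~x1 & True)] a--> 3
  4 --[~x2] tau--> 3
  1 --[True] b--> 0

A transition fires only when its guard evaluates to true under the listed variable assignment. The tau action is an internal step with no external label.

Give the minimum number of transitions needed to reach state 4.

Layered search for 4:
  Layer 0: {0}
  Layer 1: {2}
  Layer 2: {4}
4 enters at depth 2; path a·a

Answer: 2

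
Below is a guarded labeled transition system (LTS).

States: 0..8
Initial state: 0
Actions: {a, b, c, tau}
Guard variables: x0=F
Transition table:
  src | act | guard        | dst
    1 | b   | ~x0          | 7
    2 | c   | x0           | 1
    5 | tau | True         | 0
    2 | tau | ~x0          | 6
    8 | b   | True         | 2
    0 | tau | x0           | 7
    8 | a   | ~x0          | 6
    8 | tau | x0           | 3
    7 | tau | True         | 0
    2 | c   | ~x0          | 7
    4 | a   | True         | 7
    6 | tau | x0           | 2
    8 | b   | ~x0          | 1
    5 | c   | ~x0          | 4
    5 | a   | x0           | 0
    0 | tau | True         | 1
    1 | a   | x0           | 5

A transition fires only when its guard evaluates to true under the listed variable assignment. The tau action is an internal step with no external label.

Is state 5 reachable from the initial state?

After dropping false guards: 11 live edges.
depth 0: {0}
depth 1: {1}  total {0,1}
depth 2: {7}  total {0,1,7}
Reach set: {0,1,7}

Answer: UNREACHABLE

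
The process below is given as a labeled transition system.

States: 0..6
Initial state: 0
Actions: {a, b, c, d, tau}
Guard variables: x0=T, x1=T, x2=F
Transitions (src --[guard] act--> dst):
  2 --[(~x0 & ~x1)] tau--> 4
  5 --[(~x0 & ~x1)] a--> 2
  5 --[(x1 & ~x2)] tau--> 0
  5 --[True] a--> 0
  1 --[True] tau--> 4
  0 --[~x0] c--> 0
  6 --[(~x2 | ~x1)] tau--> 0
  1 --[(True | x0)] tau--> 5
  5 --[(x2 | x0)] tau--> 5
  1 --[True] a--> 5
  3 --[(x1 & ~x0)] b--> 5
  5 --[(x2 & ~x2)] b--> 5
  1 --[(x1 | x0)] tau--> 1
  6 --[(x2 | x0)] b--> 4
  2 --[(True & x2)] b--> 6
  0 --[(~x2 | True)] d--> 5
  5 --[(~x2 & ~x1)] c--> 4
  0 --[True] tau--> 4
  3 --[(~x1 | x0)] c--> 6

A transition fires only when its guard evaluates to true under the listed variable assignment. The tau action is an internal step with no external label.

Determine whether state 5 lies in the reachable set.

Answer: REACHABLE

Analysis:
12 transition(s) survive guard evaluation.
depth 0: {0}
depth 1: {4,5}  total {0,4,5}
R = {0,4,5}
trace reaching 5: d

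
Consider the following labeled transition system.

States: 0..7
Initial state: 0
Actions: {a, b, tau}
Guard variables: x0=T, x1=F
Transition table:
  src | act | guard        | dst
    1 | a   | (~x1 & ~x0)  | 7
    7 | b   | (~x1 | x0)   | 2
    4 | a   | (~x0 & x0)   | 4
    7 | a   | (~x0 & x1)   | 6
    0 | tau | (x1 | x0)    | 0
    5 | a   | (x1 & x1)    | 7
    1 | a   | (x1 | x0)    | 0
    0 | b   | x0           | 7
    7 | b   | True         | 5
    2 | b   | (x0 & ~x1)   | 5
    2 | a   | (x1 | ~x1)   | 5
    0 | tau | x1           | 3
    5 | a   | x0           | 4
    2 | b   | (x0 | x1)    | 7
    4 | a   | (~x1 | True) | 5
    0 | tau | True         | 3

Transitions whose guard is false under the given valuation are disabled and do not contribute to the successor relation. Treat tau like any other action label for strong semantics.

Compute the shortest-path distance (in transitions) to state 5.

Answer: 2

Analysis:
Breadth-first toward 5:
  L0 = {0}
  L1 = {3,7}
  L2 = {2,5}
depth(5)=2, e.g. b·b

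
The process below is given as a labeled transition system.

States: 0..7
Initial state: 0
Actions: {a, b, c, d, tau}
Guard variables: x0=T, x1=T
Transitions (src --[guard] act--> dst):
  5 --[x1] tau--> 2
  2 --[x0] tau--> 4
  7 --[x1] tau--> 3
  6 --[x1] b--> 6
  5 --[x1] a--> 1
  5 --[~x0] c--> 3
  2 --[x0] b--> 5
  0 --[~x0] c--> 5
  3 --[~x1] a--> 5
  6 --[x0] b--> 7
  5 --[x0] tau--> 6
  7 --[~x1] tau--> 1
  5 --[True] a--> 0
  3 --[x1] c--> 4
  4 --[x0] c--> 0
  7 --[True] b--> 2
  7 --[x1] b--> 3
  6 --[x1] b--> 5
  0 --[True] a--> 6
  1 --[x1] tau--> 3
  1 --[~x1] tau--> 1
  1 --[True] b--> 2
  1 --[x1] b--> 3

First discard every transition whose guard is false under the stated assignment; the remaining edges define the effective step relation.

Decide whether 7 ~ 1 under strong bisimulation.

Compute ~ classes (split until stable):
  round 0: {{0,1,2,3,4,5,6,7}}
  round 1: {{0},{1,2,7},{3,4},{5},{6}}
  round 2: {{0},{1,7},{2},{3},{4},{5},{6}}
7 equivalence class(es) (converged in 3)
class of 7: {1,7}; class of 1: {1,7}

Answer: BISIMILAR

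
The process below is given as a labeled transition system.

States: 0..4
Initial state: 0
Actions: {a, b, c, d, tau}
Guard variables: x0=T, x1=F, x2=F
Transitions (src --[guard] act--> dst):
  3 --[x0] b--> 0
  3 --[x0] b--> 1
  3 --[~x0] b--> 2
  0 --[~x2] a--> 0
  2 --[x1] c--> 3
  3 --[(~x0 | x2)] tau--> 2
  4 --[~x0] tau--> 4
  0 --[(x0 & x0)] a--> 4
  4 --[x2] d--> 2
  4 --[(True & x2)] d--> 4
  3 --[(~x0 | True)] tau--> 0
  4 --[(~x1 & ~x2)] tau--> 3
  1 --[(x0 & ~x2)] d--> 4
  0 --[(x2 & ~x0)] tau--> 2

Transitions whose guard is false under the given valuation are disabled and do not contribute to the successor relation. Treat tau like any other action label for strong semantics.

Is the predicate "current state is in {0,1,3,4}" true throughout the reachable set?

Answer: INVARIANT HOLDS

Analysis:
Safe = {0,1,3,4}
Reachable = {0,1,3,4}
  0: ok
  1: ok
  3: ok
  4: ok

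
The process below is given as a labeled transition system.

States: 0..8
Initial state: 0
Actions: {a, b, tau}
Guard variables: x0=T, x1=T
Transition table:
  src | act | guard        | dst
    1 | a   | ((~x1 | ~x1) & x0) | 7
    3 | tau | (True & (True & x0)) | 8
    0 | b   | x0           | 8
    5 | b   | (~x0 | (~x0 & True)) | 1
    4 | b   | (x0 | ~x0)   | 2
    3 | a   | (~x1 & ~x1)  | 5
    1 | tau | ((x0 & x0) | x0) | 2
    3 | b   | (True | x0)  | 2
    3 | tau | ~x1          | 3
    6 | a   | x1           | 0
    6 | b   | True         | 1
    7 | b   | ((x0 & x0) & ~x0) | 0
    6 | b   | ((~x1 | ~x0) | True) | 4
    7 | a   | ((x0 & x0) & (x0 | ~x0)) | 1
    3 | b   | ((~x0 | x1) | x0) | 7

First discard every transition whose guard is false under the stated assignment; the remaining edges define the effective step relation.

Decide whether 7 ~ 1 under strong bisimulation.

Bisimulation quotient by refinement:
  round 0: {{0,1,2,3,4,5,6,7,8}}
  round 1: {{0,4},{1},{2,5,8},{3},{6},{7}}
6 equivalence class(es) (converged in 2)
class of 7: {7}; class of 1: {1}

Answer: NOT BISIMILAR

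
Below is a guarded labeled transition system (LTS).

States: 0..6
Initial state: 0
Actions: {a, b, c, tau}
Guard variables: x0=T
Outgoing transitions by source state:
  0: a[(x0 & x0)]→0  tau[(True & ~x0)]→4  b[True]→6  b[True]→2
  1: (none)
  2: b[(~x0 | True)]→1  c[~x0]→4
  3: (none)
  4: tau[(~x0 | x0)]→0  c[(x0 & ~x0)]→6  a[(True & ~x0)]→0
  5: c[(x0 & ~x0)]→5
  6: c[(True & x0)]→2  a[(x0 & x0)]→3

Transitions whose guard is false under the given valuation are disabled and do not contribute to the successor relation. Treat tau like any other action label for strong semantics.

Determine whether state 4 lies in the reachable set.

Answer: UNREACHABLE

Analysis:
7 transition(s) survive guard evaluation.
Layer 0: {0}
Layer 1: {2,6}  now seen {0,2,6}
Layer 2: {1,3}  now seen {0,1,2,3,6}
R = {0,1,2,3,6}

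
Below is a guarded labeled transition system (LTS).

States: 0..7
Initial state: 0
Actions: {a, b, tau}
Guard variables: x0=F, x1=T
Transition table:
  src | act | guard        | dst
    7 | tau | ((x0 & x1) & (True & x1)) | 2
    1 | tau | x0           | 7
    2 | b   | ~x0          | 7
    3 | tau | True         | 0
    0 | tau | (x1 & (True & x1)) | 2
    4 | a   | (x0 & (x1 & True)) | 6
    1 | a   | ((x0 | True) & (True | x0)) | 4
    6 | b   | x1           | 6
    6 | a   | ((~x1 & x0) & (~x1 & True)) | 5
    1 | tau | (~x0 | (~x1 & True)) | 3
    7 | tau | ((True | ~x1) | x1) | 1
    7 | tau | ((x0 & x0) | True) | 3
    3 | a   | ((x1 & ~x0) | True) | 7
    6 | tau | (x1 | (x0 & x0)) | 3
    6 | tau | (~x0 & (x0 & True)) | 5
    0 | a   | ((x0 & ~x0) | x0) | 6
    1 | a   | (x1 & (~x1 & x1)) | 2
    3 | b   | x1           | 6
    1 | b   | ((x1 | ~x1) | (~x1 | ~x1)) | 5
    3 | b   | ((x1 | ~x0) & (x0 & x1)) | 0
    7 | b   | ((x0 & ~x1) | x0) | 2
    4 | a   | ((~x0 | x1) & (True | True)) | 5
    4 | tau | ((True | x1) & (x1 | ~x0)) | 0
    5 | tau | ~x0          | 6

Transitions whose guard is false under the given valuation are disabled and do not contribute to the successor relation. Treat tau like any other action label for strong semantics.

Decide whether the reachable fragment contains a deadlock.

R = {0,1,2,3,4,5,6,7}
  0: tau→2  [1 out]
  1: a→4  b→5  tau→3  [3 out]
  2: b→7  [1 out]
  3: a→7  b→6  tau→0  [3 out]
  4: a→5  tau→0  [2 out]
  5: tau→6  [1 out]
  6: b→6  tau→3  [2 out]
  7: tau→1  tau→3  [2 out]

Answer: DEADLOCK-FREE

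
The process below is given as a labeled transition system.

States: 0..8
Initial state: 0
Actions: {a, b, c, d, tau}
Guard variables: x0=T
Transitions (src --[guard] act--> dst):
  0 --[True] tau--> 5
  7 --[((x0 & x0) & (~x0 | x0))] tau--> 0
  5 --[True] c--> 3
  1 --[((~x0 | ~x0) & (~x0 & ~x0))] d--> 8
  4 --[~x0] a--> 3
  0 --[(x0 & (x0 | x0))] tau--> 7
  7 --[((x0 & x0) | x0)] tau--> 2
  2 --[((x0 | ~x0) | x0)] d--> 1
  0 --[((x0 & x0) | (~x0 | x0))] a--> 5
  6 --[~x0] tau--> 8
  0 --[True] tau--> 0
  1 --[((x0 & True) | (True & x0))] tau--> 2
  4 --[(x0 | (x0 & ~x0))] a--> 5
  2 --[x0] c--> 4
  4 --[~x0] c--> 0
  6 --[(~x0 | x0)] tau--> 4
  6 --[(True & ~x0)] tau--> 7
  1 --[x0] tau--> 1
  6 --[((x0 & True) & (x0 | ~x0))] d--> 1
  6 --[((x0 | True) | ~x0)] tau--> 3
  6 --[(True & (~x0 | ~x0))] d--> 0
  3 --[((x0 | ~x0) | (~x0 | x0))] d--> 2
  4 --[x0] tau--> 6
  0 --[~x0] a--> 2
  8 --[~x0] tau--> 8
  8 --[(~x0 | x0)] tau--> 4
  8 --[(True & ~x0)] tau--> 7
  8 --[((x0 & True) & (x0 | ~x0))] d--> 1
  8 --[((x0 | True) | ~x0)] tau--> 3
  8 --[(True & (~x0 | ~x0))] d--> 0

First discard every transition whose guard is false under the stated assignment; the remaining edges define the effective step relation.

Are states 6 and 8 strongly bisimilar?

Answer: BISIMILAR

Trace:
Refine partition for ~:
  round 0: {{0,1,2,3,4,5,6,7,8}}
  round 1: {{0,4},{1,7},{2},{3},{5},{6,8}}
  round 2: {{0},{1},{2},{3},{4},{5},{6,8},{7}}
stable after 3 split(s): 8 block(s)
[6]={6,8}  [8]={6,8}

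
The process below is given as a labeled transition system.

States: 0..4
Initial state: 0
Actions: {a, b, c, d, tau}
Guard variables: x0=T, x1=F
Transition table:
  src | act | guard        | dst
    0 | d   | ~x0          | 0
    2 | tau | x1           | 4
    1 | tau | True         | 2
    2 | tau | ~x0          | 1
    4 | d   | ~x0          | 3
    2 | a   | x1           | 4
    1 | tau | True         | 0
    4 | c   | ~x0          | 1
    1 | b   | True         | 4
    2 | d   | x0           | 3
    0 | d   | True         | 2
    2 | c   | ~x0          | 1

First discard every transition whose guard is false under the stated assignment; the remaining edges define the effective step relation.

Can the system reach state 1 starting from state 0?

5 transition(s) survive guard evaluation.
Layer 0: {0}
Layer 1: {2}  now seen {0,2}
Layer 2: {3}  now seen {0,2,3}
Reachable = {0,2,3}

Answer: UNREACHABLE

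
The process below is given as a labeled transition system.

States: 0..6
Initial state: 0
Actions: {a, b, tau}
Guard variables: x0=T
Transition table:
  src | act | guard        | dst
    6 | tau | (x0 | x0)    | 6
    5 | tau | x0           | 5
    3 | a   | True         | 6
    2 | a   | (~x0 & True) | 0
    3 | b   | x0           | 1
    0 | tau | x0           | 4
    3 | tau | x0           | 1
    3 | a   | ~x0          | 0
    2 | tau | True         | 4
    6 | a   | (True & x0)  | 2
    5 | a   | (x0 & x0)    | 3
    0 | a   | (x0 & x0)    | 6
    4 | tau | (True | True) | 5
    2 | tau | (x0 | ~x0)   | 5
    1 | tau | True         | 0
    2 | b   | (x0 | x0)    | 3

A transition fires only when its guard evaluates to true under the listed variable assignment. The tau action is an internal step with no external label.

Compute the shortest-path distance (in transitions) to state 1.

Layered search for 1:
  L0 = {0}
  L1 = {4,6}
  L2 = {2,5}
  L3 = {3}
  L4 = {1}
1 enters at depth 4; path a·a·b·b

Answer: 4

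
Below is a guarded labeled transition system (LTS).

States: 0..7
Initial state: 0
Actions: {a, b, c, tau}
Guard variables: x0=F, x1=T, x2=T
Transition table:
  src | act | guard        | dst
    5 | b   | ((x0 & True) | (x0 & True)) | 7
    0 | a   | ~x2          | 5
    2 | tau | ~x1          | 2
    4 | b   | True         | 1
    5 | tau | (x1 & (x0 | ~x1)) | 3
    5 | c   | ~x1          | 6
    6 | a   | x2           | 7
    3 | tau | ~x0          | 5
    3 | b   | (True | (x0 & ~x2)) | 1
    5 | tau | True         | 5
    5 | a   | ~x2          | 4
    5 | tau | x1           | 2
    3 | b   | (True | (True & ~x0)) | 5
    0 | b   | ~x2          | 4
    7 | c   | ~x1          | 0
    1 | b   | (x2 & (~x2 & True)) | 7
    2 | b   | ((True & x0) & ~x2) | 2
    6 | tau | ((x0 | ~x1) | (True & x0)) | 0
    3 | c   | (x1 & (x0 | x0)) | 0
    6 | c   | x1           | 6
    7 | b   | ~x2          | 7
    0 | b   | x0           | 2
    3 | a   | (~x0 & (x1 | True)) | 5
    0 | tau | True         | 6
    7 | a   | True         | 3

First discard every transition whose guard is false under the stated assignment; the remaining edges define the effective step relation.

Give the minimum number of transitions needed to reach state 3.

Answer: 3

Working:
Breadth-first toward 3:
  depth 0: {0}
  depth 1: {6}
  depth 2: {7}
  depth 3: {3}
first hit 3 at d=3 via tau·a·a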